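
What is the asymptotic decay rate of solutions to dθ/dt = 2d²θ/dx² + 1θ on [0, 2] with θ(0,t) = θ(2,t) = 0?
Eigenvalues: λₙ = 2n²π²/2² - 1.
First three modes:
  n=1: λ₁ = 2π²/2² - 1 ≈ 3.935
  n=2: λ₂ = 8π²/2² - 1 ≈ 18.739
  n=3: λ₃ = 18π²/2² - 1 ≈ 43.413
Since 2π²/2² ≈ 4.935 > 1, all λₙ > 0.
The n=1 mode decays slowest → dominates as t → ∞.
Asymptotic: θ ~ c₁ sin(πx/2) e^{-λ₁t} with decay rate λ₁ ≈ 3.935.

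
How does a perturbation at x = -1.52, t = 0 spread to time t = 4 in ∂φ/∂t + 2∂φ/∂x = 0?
At x = 6.48. The characteristic carries data from (-1.52, 0) to (6.48, 4).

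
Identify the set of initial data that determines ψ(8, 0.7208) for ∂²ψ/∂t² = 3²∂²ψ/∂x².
Domain of dependence: [5.8376, 10.1624]. Signals travel at speed 3, so data within |x - 8| ≤ 3·0.7208 = 2.1624 can reach the point.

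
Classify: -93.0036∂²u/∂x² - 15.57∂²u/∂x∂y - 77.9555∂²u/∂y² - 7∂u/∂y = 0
Elliptic (discriminant = -28758.1436592).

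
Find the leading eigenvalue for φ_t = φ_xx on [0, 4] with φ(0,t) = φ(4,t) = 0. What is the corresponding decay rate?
Eigenvalues: λₙ = n²π²/4².
First three modes:
  n=1: λ₁ = π²/4² ≈ 0.617
  n=2: λ₂ = 4π²/4² ≈ 2.467 (4× faster decay)
  n=3: λ₃ = 9π²/4² ≈ 5.552 (9× faster decay)
As t → ∞, higher modes decay exponentially faster. The n=1 mode dominates: φ ~ c₁ sin(πx/4) e^{-λ₁t}.
Decay rate: λ₁ = π²/4² ≈ 0.617.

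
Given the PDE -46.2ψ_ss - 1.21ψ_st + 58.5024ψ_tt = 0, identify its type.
The second-order coefficients are A = -46.2, B = -1.21, C = 58.5024. Since B² - 4AC = 10812.70762 > 0, this is a hyperbolic PDE.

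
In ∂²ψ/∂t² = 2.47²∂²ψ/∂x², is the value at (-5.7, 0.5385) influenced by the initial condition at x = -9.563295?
No. The domain of dependence is [-7.030095, -4.369905], and -9.563295 is outside this interval.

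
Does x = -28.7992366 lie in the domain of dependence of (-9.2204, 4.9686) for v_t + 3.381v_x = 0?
No. Only data at x = -26.0192366 affects (-9.2204, 4.9686). Advection has one-way propagation along characteristics.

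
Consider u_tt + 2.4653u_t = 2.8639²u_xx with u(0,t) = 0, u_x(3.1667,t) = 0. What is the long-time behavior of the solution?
As t → ∞, u → 0. Damping (γ=2.4653) dissipates energy; oscillations decay exponentially.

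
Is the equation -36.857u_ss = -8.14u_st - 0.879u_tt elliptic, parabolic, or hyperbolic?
Rewriting in standard form: -36.857u_ss + 8.14u_st + 0.879u_tt = 0. Computing B² - 4AC with A = -36.857, B = 8.14, C = 0.879: discriminant = 195.848812 (positive). Answer: hyperbolic.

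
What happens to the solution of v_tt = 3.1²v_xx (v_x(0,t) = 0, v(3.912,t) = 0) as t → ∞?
v oscillates (no decay). Energy is conserved; the solution oscillates indefinitely as standing waves.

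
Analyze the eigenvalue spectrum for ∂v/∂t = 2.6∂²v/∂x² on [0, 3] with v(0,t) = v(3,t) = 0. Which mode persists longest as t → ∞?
Eigenvalues: λₙ = 2.6n²π²/3².
First three modes:
  n=1: λ₁ = 2.6π²/3² ≈ 2.851
  n=2: λ₂ = 10.4π²/3² ≈ 11.405 (4× faster decay)
  n=3: λ₃ = 23.4π²/3² ≈ 25.661 (9× faster decay)
As t → ∞, higher modes decay exponentially faster. The n=1 mode dominates: v ~ c₁ sin(πx/3) e^{-λ₁t}.
Decay rate: λ₁ = 2.6π²/3² ≈ 2.851.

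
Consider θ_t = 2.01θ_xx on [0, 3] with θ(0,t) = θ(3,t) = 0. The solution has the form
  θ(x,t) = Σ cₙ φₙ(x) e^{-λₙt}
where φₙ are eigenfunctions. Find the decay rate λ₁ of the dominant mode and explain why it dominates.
Eigenvalues: λₙ = 2.01n²π²/3².
First three modes:
  n=1: λ₁ = 2.01π²/3² ≈ 2.204
  n=2: λ₂ = 8.04π²/3² ≈ 8.817 (4× faster decay)
  n=3: λ₃ = 18.09π²/3² ≈ 19.838 (9× faster decay)
As t → ∞, higher modes decay exponentially faster. The n=1 mode dominates: θ ~ c₁ sin(πx/3) e^{-λ₁t}.
Decay rate: λ₁ = 2.01π²/3² ≈ 2.204.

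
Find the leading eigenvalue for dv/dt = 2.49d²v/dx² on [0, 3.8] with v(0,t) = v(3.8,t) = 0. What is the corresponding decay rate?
Eigenvalues: λₙ = 2.49n²π²/3.8².
First three modes:
  n=1: λ₁ = 2.49π²/3.8² ≈ 1.702
  n=2: λ₂ = 9.96π²/3.8² ≈ 6.808 (4× faster decay)
  n=3: λ₃ = 22.41π²/3.8² ≈ 15.317 (9× faster decay)
As t → ∞, higher modes decay exponentially faster. The n=1 mode dominates: v ~ c₁ sin(πx/3.8) e^{-λ₁t}.
Decay rate: λ₁ = 2.49π²/3.8² ≈ 1.702.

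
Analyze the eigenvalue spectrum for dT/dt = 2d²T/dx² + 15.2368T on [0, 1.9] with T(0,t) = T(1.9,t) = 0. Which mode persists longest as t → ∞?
Eigenvalues: λₙ = 2n²π²/1.9² - 15.2368.
First three modes:
  n=1: λ₁ = 2π²/1.9² - 15.2368 ≈ -9.769
  n=2: λ₂ = 8π²/1.9² - 15.2368 ≈ 6.635
  n=3: λ₃ = 18π²/1.9² - 15.2368 ≈ 33.975
Since 2π²/1.9² ≈ 5.468 < 15.2368, λ₁ < 0.
The n=1 mode grows fastest (−λₙ is largest for n=1) → dominates.
Asymptotic: T ~ c₁ sin(πx/1.9) e^{9.769t} (exponential growth at rate −λ₁ ≈ 9.769).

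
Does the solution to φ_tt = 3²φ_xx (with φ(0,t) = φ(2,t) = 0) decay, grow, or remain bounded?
φ oscillates (no decay). Energy is conserved; the solution oscillates indefinitely as standing waves.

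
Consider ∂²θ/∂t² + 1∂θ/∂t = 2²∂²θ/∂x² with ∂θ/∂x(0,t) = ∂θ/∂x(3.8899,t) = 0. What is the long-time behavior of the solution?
As t → ∞, θ → constant (steady state). Damping (γ=1) dissipates the nonconstant modes; with Neumann BCs the spatial average obeys M''+γM'=0 and tends to a finite limit.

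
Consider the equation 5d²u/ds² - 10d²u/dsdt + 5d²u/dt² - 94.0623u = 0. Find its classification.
Parabolic. (A = 5, B = -10, C = 5 gives B² - 4AC = 0.)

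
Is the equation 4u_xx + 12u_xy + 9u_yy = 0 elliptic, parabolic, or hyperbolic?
Computing B² - 4AC with A = 4, B = 12, C = 9: discriminant = 0 (zero). Answer: parabolic.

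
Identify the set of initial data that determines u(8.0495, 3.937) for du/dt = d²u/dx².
The entire real line. The heat equation has infinite propagation speed: any initial disturbance instantly affects all points (though exponentially small far away).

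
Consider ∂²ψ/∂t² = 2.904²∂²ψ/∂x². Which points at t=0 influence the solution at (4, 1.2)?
Domain of dependence: [0.5152, 7.4848]. Signals travel at speed 2.904, so data within |x - 4| ≤ 2.904·1.2 = 3.4848 can reach the point.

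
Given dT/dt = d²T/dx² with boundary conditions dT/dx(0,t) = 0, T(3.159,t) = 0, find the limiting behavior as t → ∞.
T → 0. Heat escapes through the Dirichlet boundary.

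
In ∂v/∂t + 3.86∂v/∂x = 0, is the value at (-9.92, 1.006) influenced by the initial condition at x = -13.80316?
Yes. The characteristic through (-9.92, 1.006) passes through x = -13.80316.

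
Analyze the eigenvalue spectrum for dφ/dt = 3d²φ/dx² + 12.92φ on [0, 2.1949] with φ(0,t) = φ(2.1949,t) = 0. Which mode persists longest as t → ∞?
Eigenvalues: λₙ = 3n²π²/2.1949² - 12.92.
First three modes:
  n=1: λ₁ = 3π²/2.1949² - 12.92 ≈ -6.774
  n=2: λ₂ = 12π²/2.1949² - 12.92 ≈ 11.664
  n=3: λ₃ = 27π²/2.1949² - 12.92 ≈ 42.394
Since 3π²/2.1949² ≈ 6.146 < 12.92, λ₁ < 0.
The n=1 mode grows fastest (−λₙ is largest for n=1) → dominates.
Asymptotic: φ ~ c₁ sin(πx/2.1949) e^{6.774t} (exponential growth at rate −λ₁ ≈ 6.774).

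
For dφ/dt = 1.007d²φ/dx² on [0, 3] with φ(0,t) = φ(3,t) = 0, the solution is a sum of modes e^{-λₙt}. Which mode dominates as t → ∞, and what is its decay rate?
Eigenvalues: λₙ = 1.007n²π²/3².
First three modes:
  n=1: λ₁ = 1.007π²/3² ≈ 1.104
  n=2: λ₂ = 4.028π²/3² ≈ 4.417 (4× faster decay)
  n=3: λ₃ = 9.063π²/3² ≈ 9.939 (9× faster decay)
As t → ∞, higher modes decay exponentially faster. The n=1 mode dominates: φ ~ c₁ sin(πx/3) e^{-λ₁t}.
Decay rate: λ₁ = 1.007π²/3² ≈ 1.104.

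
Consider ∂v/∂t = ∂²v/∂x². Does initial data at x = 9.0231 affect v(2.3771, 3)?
Yes, for any finite x. The heat equation has infinite propagation speed, so all initial data affects all points at any t > 0.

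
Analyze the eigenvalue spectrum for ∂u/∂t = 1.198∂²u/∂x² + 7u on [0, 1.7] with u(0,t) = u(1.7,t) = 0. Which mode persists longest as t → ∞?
Eigenvalues: λₙ = 1.198n²π²/1.7² - 7.
First three modes:
  n=1: λ₁ = 1.198π²/1.7² - 7 ≈ -2.909
  n=2: λ₂ = 4.792π²/1.7² - 7 ≈ 9.365
  n=3: λ₃ = 10.782π²/1.7² - 7 ≈ 29.821
Since 1.198π²/1.7² ≈ 4.091 < 7, λ₁ < 0.
The n=1 mode grows fastest (−λₙ is largest for n=1) → dominates.
Asymptotic: u ~ c₁ sin(πx/1.7) e^{2.909t} (exponential growth at rate −λ₁ ≈ 2.909).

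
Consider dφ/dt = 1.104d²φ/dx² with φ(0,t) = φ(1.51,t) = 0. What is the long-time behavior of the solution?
As t → ∞, φ → 0. Heat diffuses out through both boundaries.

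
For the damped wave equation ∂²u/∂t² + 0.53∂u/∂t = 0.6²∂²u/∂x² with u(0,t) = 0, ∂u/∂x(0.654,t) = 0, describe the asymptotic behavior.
u → 0. Damping (γ=0.53) dissipates energy; oscillations decay exponentially.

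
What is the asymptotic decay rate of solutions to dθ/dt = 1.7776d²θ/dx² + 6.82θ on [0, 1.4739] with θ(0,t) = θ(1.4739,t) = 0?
Eigenvalues: λₙ = 1.7776n²π²/1.4739² - 6.82.
First three modes:
  n=1: λ₁ = 1.7776π²/1.4739² - 6.82 ≈ 1.256
  n=2: λ₂ = 7.1104π²/1.4739² - 6.82 ≈ 25.484
  n=3: λ₃ = 15.9984π²/1.4739² - 6.82 ≈ 65.864
Since 1.7776π²/1.4739² ≈ 8.076 > 6.82, all λₙ > 0.
The n=1 mode decays slowest → dominates as t → ∞.
Asymptotic: θ ~ c₁ sin(πx/1.4739) e^{-λ₁t} with decay rate λ₁ ≈ 1.256.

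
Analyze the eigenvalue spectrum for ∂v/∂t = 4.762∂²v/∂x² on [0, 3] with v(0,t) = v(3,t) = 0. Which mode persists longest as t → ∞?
Eigenvalues: λₙ = 4.762n²π²/3².
First three modes:
  n=1: λ₁ = 4.762π²/3² ≈ 5.222
  n=2: λ₂ = 19.048π²/3² ≈ 20.888 (4× faster decay)
  n=3: λ₃ = 42.858π²/3² ≈ 46.999 (9× faster decay)
As t → ∞, higher modes decay exponentially faster. The n=1 mode dominates: v ~ c₁ sin(πx/3) e^{-λ₁t}.
Decay rate: λ₁ = 4.762π²/3² ≈ 5.222.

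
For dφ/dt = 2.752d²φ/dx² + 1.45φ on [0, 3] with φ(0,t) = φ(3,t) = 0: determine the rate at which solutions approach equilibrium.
Eigenvalues: λₙ = 2.752n²π²/3² - 1.45.
First three modes:
  n=1: λ₁ = 2.752π²/3² - 1.45 ≈ 1.568
  n=2: λ₂ = 11.008π²/3² - 1.45 ≈ 10.622
  n=3: λ₃ = 24.768π²/3² - 1.45 ≈ 25.711
Since 2.752π²/3² ≈ 3.018 > 1.45, all λₙ > 0.
The n=1 mode decays slowest → dominates as t → ∞.
Asymptotic: φ ~ c₁ sin(πx/3) e^{-λ₁t} with decay rate λ₁ ≈ 1.568.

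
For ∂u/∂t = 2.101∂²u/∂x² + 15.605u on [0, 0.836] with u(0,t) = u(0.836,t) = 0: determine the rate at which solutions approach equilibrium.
Eigenvalues: λₙ = 2.101n²π²/0.836² - 15.605.
First three modes:
  n=1: λ₁ = 2.101π²/0.836² - 15.605 ≈ 14.065
  n=2: λ₂ = 8.404π²/0.836² - 15.605 ≈ 103.074
  n=3: λ₃ = 18.909π²/0.836² - 15.605 ≈ 251.422
Since 2.101π²/0.836² ≈ 29.67 > 15.605, all λₙ > 0.
The n=1 mode decays slowest → dominates as t → ∞.
Asymptotic: u ~ c₁ sin(πx/0.836) e^{-λ₁t} with decay rate λ₁ ≈ 14.065.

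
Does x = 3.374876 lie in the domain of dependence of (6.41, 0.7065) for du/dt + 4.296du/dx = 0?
Yes. The characteristic through (6.41, 0.7065) passes through x = 3.374876.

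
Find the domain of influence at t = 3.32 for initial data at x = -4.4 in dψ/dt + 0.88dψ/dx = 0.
At x = -1.4784. The characteristic carries data from (-4.4, 0) to (-1.4784, 3.32).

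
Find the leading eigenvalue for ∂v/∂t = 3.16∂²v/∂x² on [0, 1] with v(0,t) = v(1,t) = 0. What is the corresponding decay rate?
Eigenvalues: λₙ = 3.16n²π².
First three modes:
  n=1: λ₁ = 3.16π² ≈ 31.188
  n=2: λ₂ = 12.64π² ≈ 124.752 (4× faster decay)
  n=3: λ₃ = 28.44π² ≈ 280.692 (9× faster decay)
As t → ∞, higher modes decay exponentially faster. The n=1 mode dominates: v ~ c₁ sin(πx) e^{-λ₁t}.
Decay rate: λ₁ = 3.16π² ≈ 31.188.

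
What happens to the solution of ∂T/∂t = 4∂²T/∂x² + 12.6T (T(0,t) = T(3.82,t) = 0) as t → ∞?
T grows unboundedly. Reaction dominates diffusion (r=12.6 > κπ²/L²≈2.71); solution grows exponentially.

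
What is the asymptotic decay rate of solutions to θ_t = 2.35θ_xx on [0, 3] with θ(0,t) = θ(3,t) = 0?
Eigenvalues: λₙ = 2.35n²π²/3².
First three modes:
  n=1: λ₁ = 2.35π²/3² ≈ 2.577
  n=2: λ₂ = 9.4π²/3² ≈ 10.308 (4× faster decay)
  n=3: λ₃ = 21.15π²/3² ≈ 23.194 (9× faster decay)
As t → ∞, higher modes decay exponentially faster. The n=1 mode dominates: θ ~ c₁ sin(πx/3) e^{-λ₁t}.
Decay rate: λ₁ = 2.35π²/3² ≈ 2.577.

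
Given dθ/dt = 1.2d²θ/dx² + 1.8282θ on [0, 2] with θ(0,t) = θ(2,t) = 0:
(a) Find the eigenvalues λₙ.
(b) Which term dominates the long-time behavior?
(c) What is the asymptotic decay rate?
Eigenvalues: λₙ = 1.2n²π²/2² - 1.8282.
First three modes:
  n=1: λ₁ = 1.2π²/2² - 1.8282 ≈ 1.133
  n=2: λ₂ = 4.8π²/2² - 1.8282 ≈ 10.015
  n=3: λ₃ = 10.8π²/2² - 1.8282 ≈ 24.82
Since 1.2π²/2² ≈ 2.961 > 1.8282, all λₙ > 0.
The n=1 mode decays slowest → dominates as t → ∞.
Asymptotic: θ ~ c₁ sin(πx/2) e^{-λ₁t} with decay rate λ₁ ≈ 1.133.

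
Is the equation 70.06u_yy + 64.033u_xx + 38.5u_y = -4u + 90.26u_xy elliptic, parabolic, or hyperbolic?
Rewriting in standard form: 64.033u_xx - 90.26u_xy + 70.06u_yy + 38.5u_y + 4u = 0. Computing B² - 4AC with A = 64.033, B = -90.26, C = 70.06: discriminant = -9797.74032 (negative). Answer: elliptic.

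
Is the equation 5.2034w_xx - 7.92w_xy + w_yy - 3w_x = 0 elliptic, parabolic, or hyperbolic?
Computing B² - 4AC with A = 5.2034, B = -7.92, C = 1: discriminant = 41.9128 (positive). Answer: hyperbolic.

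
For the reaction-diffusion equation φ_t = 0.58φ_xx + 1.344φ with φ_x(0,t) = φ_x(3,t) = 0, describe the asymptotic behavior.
φ grows unboundedly. With Neumann BCs the constant mode has diffusion eigenvalue 0, so any r > 0 makes it grow like e^(1.344t); solution grows exponentially.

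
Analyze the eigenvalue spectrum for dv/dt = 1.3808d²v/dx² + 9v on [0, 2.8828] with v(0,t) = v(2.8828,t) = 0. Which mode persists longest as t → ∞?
Eigenvalues: λₙ = 1.3808n²π²/2.8828² - 9.
First three modes:
  n=1: λ₁ = 1.3808π²/2.8828² - 9 ≈ -7.36
  n=2: λ₂ = 5.5232π²/2.8828² - 9 ≈ -2.441
  n=3: λ₃ = 12.4272π²/2.8828² - 9 ≈ 5.759
Since 1.3808π²/2.8828² ≈ 1.64 < 9, λ₁ < 0.
The n=1 mode grows fastest (−λₙ is largest for n=1) → dominates.
Asymptotic: v ~ c₁ sin(πx/2.8828) e^{7.36t} (exponential growth at rate −λ₁ ≈ 7.36).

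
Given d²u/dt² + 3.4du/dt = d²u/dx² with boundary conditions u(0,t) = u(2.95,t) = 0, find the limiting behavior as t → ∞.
u → 0. Damping (γ=3.4) dissipates energy; oscillations decay exponentially.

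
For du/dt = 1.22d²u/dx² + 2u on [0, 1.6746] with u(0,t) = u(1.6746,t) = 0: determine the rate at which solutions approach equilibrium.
Eigenvalues: λₙ = 1.22n²π²/1.6746² - 2.
First three modes:
  n=1: λ₁ = 1.22π²/1.6746² - 2 ≈ 2.294
  n=2: λ₂ = 4.88π²/1.6746² - 2 ≈ 15.175
  n=3: λ₃ = 10.98π²/1.6746² - 2 ≈ 36.644
Since 1.22π²/1.6746² ≈ 4.294 > 2, all λₙ > 0.
The n=1 mode decays slowest → dominates as t → ∞.
Asymptotic: u ~ c₁ sin(πx/1.6746) e^{-λ₁t} with decay rate λ₁ ≈ 2.294.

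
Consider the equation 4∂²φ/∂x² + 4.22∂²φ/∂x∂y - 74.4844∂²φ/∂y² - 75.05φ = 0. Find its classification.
Hyperbolic. (A = 4, B = 4.22, C = -74.4844 gives B² - 4AC = 1209.5588.)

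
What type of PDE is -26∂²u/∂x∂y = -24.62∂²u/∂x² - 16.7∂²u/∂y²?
Rewriting in standard form: 24.62∂²u/∂x² - 26∂²u/∂x∂y + 16.7∂²u/∂y² = 0. With A = 24.62, B = -26, C = 16.7, the discriminant is -968.616. This is an elliptic PDE.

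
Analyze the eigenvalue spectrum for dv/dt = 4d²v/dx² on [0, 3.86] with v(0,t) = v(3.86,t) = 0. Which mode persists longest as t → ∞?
Eigenvalues: λₙ = 4n²π²/3.86².
First three modes:
  n=1: λ₁ = 4π²/3.86² ≈ 2.65
  n=2: λ₂ = 16π²/3.86² ≈ 10.599 (4× faster decay)
  n=3: λ₃ = 36π²/3.86² ≈ 23.847 (9× faster decay)
As t → ∞, higher modes decay exponentially faster. The n=1 mode dominates: v ~ c₁ sin(πx/3.86) e^{-λ₁t}.
Decay rate: λ₁ = 4π²/3.86² ≈ 2.65.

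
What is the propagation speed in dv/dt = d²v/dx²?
Infinite. The heat equation is parabolic, not hyperbolic, so disturbances propagate instantly.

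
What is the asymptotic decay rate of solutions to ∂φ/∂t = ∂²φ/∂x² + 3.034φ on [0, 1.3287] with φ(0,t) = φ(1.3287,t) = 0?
Eigenvalues: λₙ = n²π²/1.3287² - 3.034.
First three modes:
  n=1: λ₁ = π²/1.3287² - 3.034 ≈ 2.556
  n=2: λ₂ = 4π²/1.3287² - 3.034 ≈ 19.328
  n=3: λ₃ = 9π²/1.3287² - 3.034 ≈ 47.28
Since π²/1.3287² ≈ 5.59 > 3.034, all λₙ > 0.
The n=1 mode decays slowest → dominates as t → ∞.
Asymptotic: φ ~ c₁ sin(πx/1.3287) e^{-λ₁t} with decay rate λ₁ ≈ 2.556.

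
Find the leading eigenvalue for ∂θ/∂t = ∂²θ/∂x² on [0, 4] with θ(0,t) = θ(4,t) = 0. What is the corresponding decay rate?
Eigenvalues: λₙ = n²π²/4².
First three modes:
  n=1: λ₁ = π²/4² ≈ 0.617
  n=2: λ₂ = 4π²/4² ≈ 2.467 (4× faster decay)
  n=3: λ₃ = 9π²/4² ≈ 5.552 (9× faster decay)
As t → ∞, higher modes decay exponentially faster. The n=1 mode dominates: θ ~ c₁ sin(πx/4) e^{-λ₁t}.
Decay rate: λ₁ = π²/4² ≈ 0.617.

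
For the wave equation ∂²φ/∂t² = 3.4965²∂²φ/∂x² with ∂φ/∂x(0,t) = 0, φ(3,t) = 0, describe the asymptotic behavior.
φ oscillates (no decay). Energy is conserved; the solution oscillates indefinitely as standing waves.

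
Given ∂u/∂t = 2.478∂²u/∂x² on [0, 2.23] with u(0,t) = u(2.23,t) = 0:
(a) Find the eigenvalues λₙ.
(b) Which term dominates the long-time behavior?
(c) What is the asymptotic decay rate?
Eigenvalues: λₙ = 2.478n²π²/2.23².
First three modes:
  n=1: λ₁ = 2.478π²/2.23² ≈ 4.918
  n=2: λ₂ = 9.912π²/2.23² ≈ 19.672 (4× faster decay)
  n=3: λ₃ = 22.302π²/2.23² ≈ 44.262 (9× faster decay)
As t → ∞, higher modes decay exponentially faster. The n=1 mode dominates: u ~ c₁ sin(πx/2.23) e^{-λ₁t}.
Decay rate: λ₁ = 2.478π²/2.23² ≈ 4.918.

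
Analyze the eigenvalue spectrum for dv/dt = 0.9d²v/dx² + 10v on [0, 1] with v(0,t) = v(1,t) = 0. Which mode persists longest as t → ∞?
Eigenvalues: λₙ = 0.9n²π²/1² - 10.
First three modes:
  n=1: λ₁ = 0.9π² - 10 ≈ -1.117
  n=2: λ₂ = 3.6π² - 10 ≈ 25.531
  n=3: λ₃ = 8.1π² - 10 ≈ 69.944
Since 0.9π² ≈ 8.883 < 10, λ₁ < 0.
The n=1 mode grows fastest (−λₙ is largest for n=1) → dominates.
Asymptotic: v ~ c₁ sin(πx/1) e^{1.117t} (exponential growth at rate −λ₁ ≈ 1.117).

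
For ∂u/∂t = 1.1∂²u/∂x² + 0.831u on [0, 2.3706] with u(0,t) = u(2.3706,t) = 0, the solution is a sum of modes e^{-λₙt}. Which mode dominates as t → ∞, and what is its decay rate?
Eigenvalues: λₙ = 1.1n²π²/2.3706² - 0.831.
First three modes:
  n=1: λ₁ = 1.1π²/2.3706² - 0.831 ≈ 1.101
  n=2: λ₂ = 4.4π²/2.3706² - 0.831 ≈ 6.896
  n=3: λ₃ = 9.9π²/2.3706² - 0.831 ≈ 16.556
Since 1.1π²/2.3706² ≈ 1.932 > 0.831, all λₙ > 0.
The n=1 mode decays slowest → dominates as t → ∞.
Asymptotic: u ~ c₁ sin(πx/2.3706) e^{-λ₁t} with decay rate λ₁ ≈ 1.101.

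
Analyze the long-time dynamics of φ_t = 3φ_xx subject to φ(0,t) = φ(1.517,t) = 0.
Long-time behavior: φ → 0. Heat diffuses out through both boundaries.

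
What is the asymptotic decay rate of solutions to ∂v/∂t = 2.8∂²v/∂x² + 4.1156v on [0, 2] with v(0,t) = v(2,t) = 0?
Eigenvalues: λₙ = 2.8n²π²/2² - 4.1156.
First three modes:
  n=1: λ₁ = 2.8π²/2² - 4.1156 ≈ 2.793
  n=2: λ₂ = 11.2π²/2² - 4.1156 ≈ 23.519
  n=3: λ₃ = 25.2π²/2² - 4.1156 ≈ 58.063
Since 2.8π²/2² ≈ 6.909 > 4.1156, all λₙ > 0.
The n=1 mode decays slowest → dominates as t → ∞.
Asymptotic: v ~ c₁ sin(πx/2) e^{-λ₁t} with decay rate λ₁ ≈ 2.793.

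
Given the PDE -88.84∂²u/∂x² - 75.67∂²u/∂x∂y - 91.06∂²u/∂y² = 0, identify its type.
The second-order coefficients are A = -88.84, B = -75.67, C = -91.06. Since B² - 4AC = -26633.1327 < 0, this is an elliptic PDE.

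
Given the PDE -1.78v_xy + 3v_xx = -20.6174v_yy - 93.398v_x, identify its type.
Rewriting in standard form: 3v_xx - 1.78v_xy + 20.6174v_yy + 93.398v_x = 0. The second-order coefficients are A = 3, B = -1.78, C = 20.6174. Since B² - 4AC = -244.2404 < 0, this is an elliptic PDE.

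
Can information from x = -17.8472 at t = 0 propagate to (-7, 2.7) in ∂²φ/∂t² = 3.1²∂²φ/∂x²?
No. The domain of dependence is [-15.37, 1.37], and -17.8472 is outside this interval.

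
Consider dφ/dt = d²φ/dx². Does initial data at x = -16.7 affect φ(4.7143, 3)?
Yes, for any finite x. The heat equation has infinite propagation speed, so all initial data affects all points at any t > 0.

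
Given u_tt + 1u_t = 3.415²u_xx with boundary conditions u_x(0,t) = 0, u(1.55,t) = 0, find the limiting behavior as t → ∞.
u → 0. Damping (γ=1) dissipates energy; oscillations decay exponentially.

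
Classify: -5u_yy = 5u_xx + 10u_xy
Rewriting in standard form: -5u_xx - 10u_xy - 5u_yy = 0. Parabolic (discriminant = 0).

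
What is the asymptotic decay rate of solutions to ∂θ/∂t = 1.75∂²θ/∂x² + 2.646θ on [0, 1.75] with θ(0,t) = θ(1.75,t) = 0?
Eigenvalues: λₙ = 1.75n²π²/1.75² - 2.646.
First three modes:
  n=1: λ₁ = 1.75π²/1.75² - 2.646 ≈ 2.994
  n=2: λ₂ = 7π²/1.75² - 2.646 ≈ 19.913
  n=3: λ₃ = 15.75π²/1.75² - 2.646 ≈ 48.112
Since 1.75π²/1.75² ≈ 5.64 > 2.646, all λₙ > 0.
The n=1 mode decays slowest → dominates as t → ∞.
Asymptotic: θ ~ c₁ sin(πx/1.75) e^{-λ₁t} with decay rate λ₁ ≈ 2.994.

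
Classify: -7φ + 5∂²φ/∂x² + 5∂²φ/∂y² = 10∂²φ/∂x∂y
Rewriting in standard form: 5∂²φ/∂x² - 10∂²φ/∂x∂y + 5∂²φ/∂y² - 7φ = 0. Parabolic (discriminant = 0).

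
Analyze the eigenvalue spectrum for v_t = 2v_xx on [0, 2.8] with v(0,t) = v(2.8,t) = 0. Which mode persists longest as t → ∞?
Eigenvalues: λₙ = 2n²π²/2.8².
First three modes:
  n=1: λ₁ = 2π²/2.8² ≈ 2.518
  n=2: λ₂ = 8π²/2.8² ≈ 10.071 (4× faster decay)
  n=3: λ₃ = 18π²/2.8² ≈ 22.66 (9× faster decay)
As t → ∞, higher modes decay exponentially faster. The n=1 mode dominates: v ~ c₁ sin(πx/2.8) e^{-λ₁t}.
Decay rate: λ₁ = 2π²/2.8² ≈ 2.518.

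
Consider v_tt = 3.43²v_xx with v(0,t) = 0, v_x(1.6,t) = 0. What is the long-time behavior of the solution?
As t → ∞, v oscillates (no decay). Energy is conserved; the solution oscillates indefinitely as standing waves.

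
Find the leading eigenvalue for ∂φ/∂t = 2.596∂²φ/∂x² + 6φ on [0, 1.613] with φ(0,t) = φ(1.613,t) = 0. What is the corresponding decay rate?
Eigenvalues: λₙ = 2.596n²π²/1.613² - 6.
First three modes:
  n=1: λ₁ = 2.596π²/1.613² - 6 ≈ 3.848
  n=2: λ₂ = 10.384π²/1.613² - 6 ≈ 33.391
  n=3: λ₃ = 23.364π²/1.613² - 6 ≈ 82.629
Since 2.596π²/1.613² ≈ 9.848 > 6, all λₙ > 0.
The n=1 mode decays slowest → dominates as t → ∞.
Asymptotic: φ ~ c₁ sin(πx/1.613) e^{-λ₁t} with decay rate λ₁ ≈ 3.848.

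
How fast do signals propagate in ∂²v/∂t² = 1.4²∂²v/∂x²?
Speed = 1.4. Information travels along characteristics x = x₀ ± 1.4t.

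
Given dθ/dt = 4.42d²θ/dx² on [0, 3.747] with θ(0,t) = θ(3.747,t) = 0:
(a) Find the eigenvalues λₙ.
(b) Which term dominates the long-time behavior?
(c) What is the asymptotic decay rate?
Eigenvalues: λₙ = 4.42n²π²/3.747².
First three modes:
  n=1: λ₁ = 4.42π²/3.747² ≈ 3.107
  n=2: λ₂ = 17.68π²/3.747² ≈ 12.428 (4× faster decay)
  n=3: λ₃ = 39.78π²/3.747² ≈ 27.964 (9× faster decay)
As t → ∞, higher modes decay exponentially faster. The n=1 mode dominates: θ ~ c₁ sin(πx/3.747) e^{-λ₁t}.
Decay rate: λ₁ = 4.42π²/3.747² ≈ 3.107.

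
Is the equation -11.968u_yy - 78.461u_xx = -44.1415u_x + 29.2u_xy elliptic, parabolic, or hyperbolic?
Rewriting in standard form: -78.461u_xx - 29.2u_xy - 11.968u_yy + 44.1415u_x = 0. Computing B² - 4AC with A = -78.461, B = -29.2, C = -11.968: discriminant = -2903.444992 (negative). Answer: elliptic.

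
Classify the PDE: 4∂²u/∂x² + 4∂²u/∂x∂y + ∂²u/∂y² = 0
A = 4, B = 4, C = 1. Discriminant B² - 4AC = 0. Since 0 = 0, parabolic.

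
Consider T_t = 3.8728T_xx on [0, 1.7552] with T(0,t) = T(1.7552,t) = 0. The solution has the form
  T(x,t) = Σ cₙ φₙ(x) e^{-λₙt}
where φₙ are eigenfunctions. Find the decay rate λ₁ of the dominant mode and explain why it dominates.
Eigenvalues: λₙ = 3.8728n²π²/1.7552².
First three modes:
  n=1: λ₁ = 3.8728π²/1.7552² ≈ 12.407
  n=2: λ₂ = 15.4912π²/1.7552² ≈ 49.629 (4× faster decay)
  n=3: λ₃ = 34.8552π²/1.7552² ≈ 111.664 (9× faster decay)
As t → ∞, higher modes decay exponentially faster. The n=1 mode dominates: T ~ c₁ sin(πx/1.7552) e^{-λ₁t}.
Decay rate: λ₁ = 3.8728π²/1.7552² ≈ 12.407.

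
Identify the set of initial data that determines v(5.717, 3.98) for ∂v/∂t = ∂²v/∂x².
The entire real line. The heat equation has infinite propagation speed: any initial disturbance instantly affects all points (though exponentially small far away).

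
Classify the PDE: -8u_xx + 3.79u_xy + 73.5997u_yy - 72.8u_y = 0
A = -8, B = 3.79, C = 73.5997. Discriminant B² - 4AC = 2369.5545. Since 2369.5545 > 0, hyperbolic.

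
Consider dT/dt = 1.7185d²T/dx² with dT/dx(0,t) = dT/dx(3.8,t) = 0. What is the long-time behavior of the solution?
As t → ∞, T → constant (steady state). Heat is conserved (no flux at boundaries); solution approaches the spatial average.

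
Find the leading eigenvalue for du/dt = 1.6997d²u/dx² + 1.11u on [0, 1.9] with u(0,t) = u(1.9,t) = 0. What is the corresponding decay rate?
Eigenvalues: λₙ = 1.6997n²π²/1.9² - 1.11.
First three modes:
  n=1: λ₁ = 1.6997π²/1.9² - 1.11 ≈ 3.537
  n=2: λ₂ = 6.7988π²/1.9² - 1.11 ≈ 17.478
  n=3: λ₃ = 15.2973π²/1.9² - 1.11 ≈ 40.712
Since 1.6997π²/1.9² ≈ 4.647 > 1.11, all λₙ > 0.
The n=1 mode decays slowest → dominates as t → ∞.
Asymptotic: u ~ c₁ sin(πx/1.9) e^{-λ₁t} with decay rate λ₁ ≈ 3.537.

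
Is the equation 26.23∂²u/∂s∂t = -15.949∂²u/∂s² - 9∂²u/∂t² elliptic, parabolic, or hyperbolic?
Rewriting in standard form: 15.949∂²u/∂s² + 26.23∂²u/∂s∂t + 9∂²u/∂t² = 0. Computing B² - 4AC with A = 15.949, B = 26.23, C = 9: discriminant = 113.8489 (positive). Answer: hyperbolic.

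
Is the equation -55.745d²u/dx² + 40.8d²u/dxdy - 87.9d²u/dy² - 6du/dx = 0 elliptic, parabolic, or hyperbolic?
Computing B² - 4AC with A = -55.745, B = 40.8, C = -87.9: discriminant = -17935.302 (negative). Answer: elliptic.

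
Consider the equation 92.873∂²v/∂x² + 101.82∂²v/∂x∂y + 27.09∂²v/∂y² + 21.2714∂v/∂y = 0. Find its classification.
Hyperbolic. (A = 92.873, B = 101.82, C = 27.09 gives B² - 4AC = 303.59412.)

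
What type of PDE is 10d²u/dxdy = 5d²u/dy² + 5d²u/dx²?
Rewriting in standard form: -5d²u/dx² + 10d²u/dxdy - 5d²u/dy² = 0. With A = -5, B = 10, C = -5, the discriminant is 0. This is a parabolic PDE.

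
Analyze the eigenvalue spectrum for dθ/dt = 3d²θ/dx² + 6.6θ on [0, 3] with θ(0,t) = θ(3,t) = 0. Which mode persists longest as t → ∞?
Eigenvalues: λₙ = 3n²π²/3² - 6.6.
First three modes:
  n=1: λ₁ = 3π²/3² - 6.6 ≈ -3.31
  n=2: λ₂ = 12π²/3² - 6.6 ≈ 6.559
  n=3: λ₃ = 27π²/3² - 6.6 ≈ 23.009
Since 3π²/3² ≈ 3.29 < 6.6, λ₁ < 0.
The n=1 mode grows fastest (−λₙ is largest for n=1) → dominates.
Asymptotic: θ ~ c₁ sin(πx/3) e^{3.31t} (exponential growth at rate −λ₁ ≈ 3.31).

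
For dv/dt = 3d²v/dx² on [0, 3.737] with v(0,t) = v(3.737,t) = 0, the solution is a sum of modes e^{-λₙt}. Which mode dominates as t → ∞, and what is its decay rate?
Eigenvalues: λₙ = 3n²π²/3.737².
First three modes:
  n=1: λ₁ = 3π²/3.737² ≈ 2.12
  n=2: λ₂ = 12π²/3.737² ≈ 8.481 (4× faster decay)
  n=3: λ₃ = 27π²/3.737² ≈ 19.082 (9× faster decay)
As t → ∞, higher modes decay exponentially faster. The n=1 mode dominates: v ~ c₁ sin(πx/3.737) e^{-λ₁t}.
Decay rate: λ₁ = 3π²/3.737² ≈ 2.12.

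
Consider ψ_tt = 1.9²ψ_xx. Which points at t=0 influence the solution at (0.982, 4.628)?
Domain of dependence: [-7.8112, 9.7752]. Signals travel at speed 1.9, so data within |x - 0.982| ≤ 1.9·4.628 = 8.7932 can reach the point.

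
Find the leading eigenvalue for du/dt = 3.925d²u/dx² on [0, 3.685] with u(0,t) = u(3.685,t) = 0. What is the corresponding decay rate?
Eigenvalues: λₙ = 3.925n²π²/3.685².
First three modes:
  n=1: λ₁ = 3.925π²/3.685² ≈ 2.853
  n=2: λ₂ = 15.7π²/3.685² ≈ 11.411 (4× faster decay)
  n=3: λ₃ = 35.325π²/3.685² ≈ 25.675 (9× faster decay)
As t → ∞, higher modes decay exponentially faster. The n=1 mode dominates: u ~ c₁ sin(πx/3.685) e^{-λ₁t}.
Decay rate: λ₁ = 3.925π²/3.685² ≈ 2.853.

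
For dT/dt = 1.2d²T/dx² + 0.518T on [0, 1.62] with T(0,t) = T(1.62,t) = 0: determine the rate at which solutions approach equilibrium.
Eigenvalues: λₙ = 1.2n²π²/1.62² - 0.518.
First three modes:
  n=1: λ₁ = 1.2π²/1.62² - 0.518 ≈ 3.995
  n=2: λ₂ = 4.8π²/1.62² - 0.518 ≈ 17.533
  n=3: λ₃ = 10.8π²/1.62² - 0.518 ≈ 40.098
Since 1.2π²/1.62² ≈ 4.513 > 0.518, all λₙ > 0.
The n=1 mode decays slowest → dominates as t → ∞.
Asymptotic: T ~ c₁ sin(πx/1.62) e^{-λ₁t} with decay rate λ₁ ≈ 3.995.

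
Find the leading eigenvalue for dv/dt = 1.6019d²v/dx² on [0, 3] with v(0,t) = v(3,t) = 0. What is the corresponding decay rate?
Eigenvalues: λₙ = 1.6019n²π²/3².
First three modes:
  n=1: λ₁ = 1.6019π²/3² ≈ 1.757
  n=2: λ₂ = 6.4076π²/3² ≈ 7.027 (4× faster decay)
  n=3: λ₃ = 14.4171π²/3² ≈ 15.81 (9× faster decay)
As t → ∞, higher modes decay exponentially faster. The n=1 mode dominates: v ~ c₁ sin(πx/3) e^{-λ₁t}.
Decay rate: λ₁ = 1.6019π²/3² ≈ 1.757.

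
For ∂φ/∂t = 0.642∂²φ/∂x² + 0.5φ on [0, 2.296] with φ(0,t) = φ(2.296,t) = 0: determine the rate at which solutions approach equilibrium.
Eigenvalues: λₙ = 0.642n²π²/2.296² - 0.5.
First three modes:
  n=1: λ₁ = 0.642π²/2.296² - 0.5 ≈ 0.702
  n=2: λ₂ = 2.568π²/2.296² - 0.5 ≈ 4.308
  n=3: λ₃ = 5.778π²/2.296² - 0.5 ≈ 10.318
Since 0.642π²/2.296² ≈ 1.202 > 0.5, all λₙ > 0.
The n=1 mode decays slowest → dominates as t → ∞.
Asymptotic: φ ~ c₁ sin(πx/2.296) e^{-λ₁t} with decay rate λ₁ ≈ 0.702.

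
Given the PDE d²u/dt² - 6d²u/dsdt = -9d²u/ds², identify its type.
Rewriting in standard form: 9d²u/ds² - 6d²u/dsdt + d²u/dt² = 0. The second-order coefficients are A = 9, B = -6, C = 1. Since B² - 4AC = 0 = 0, this is a parabolic PDE.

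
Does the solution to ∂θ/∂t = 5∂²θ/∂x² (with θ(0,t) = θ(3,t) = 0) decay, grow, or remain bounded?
θ → 0. Heat diffuses out through both boundaries.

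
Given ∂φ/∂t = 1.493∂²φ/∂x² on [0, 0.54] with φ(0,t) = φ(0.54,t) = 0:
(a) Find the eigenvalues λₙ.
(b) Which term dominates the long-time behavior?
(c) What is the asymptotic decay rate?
Eigenvalues: λₙ = 1.493n²π²/0.54².
First three modes:
  n=1: λ₁ = 1.493π²/0.54² ≈ 50.533
  n=2: λ₂ = 5.972π²/0.54² ≈ 202.131 (4× faster decay)
  n=3: λ₃ = 13.437π²/0.54² ≈ 454.794 (9× faster decay)
As t → ∞, higher modes decay exponentially faster. The n=1 mode dominates: φ ~ c₁ sin(πx/0.54) e^{-λ₁t}.
Decay rate: λ₁ = 1.493π²/0.54² ≈ 50.533.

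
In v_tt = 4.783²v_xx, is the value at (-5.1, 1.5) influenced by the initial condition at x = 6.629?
No. The domain of dependence is [-12.2745, 2.0745], and 6.629 is outside this interval.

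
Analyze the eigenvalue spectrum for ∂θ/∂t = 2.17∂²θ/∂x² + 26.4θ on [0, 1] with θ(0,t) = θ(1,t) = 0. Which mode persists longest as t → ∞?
Eigenvalues: λₙ = 2.17n²π²/1² - 26.4.
First three modes:
  n=1: λ₁ = 2.17π² - 26.4 ≈ -4.983
  n=2: λ₂ = 8.68π² - 26.4 ≈ 59.268
  n=3: λ₃ = 19.53π² - 26.4 ≈ 166.353
Since 2.17π² ≈ 21.417 < 26.4, λ₁ < 0.
The n=1 mode grows fastest (−λₙ is largest for n=1) → dominates.
Asymptotic: θ ~ c₁ sin(πx/1) e^{4.983t} (exponential growth at rate −λ₁ ≈ 4.983).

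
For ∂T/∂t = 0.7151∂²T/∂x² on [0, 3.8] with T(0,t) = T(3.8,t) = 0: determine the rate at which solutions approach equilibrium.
Eigenvalues: λₙ = 0.7151n²π²/3.8².
First three modes:
  n=1: λ₁ = 0.7151π²/3.8² ≈ 0.489
  n=2: λ₂ = 2.8604π²/3.8² ≈ 1.955 (4× faster decay)
  n=3: λ₃ = 6.4359π²/3.8² ≈ 4.399 (9× faster decay)
As t → ∞, higher modes decay exponentially faster. The n=1 mode dominates: T ~ c₁ sin(πx/3.8) e^{-λ₁t}.
Decay rate: λ₁ = 0.7151π²/3.8² ≈ 0.489.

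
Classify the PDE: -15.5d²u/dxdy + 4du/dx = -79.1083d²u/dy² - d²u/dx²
Rewriting in standard form: d²u/dx² - 15.5d²u/dxdy + 79.1083d²u/dy² + 4du/dx = 0. A = 1, B = -15.5, C = 79.1083. Discriminant B² - 4AC = -76.1832. Since -76.1832 < 0, elliptic.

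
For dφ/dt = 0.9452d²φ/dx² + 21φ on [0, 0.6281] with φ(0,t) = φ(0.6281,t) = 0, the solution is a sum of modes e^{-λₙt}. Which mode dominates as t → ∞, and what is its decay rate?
Eigenvalues: λₙ = 0.9452n²π²/0.6281² - 21.
First three modes:
  n=1: λ₁ = 0.9452π²/0.6281² - 21 ≈ 2.646
  n=2: λ₂ = 3.7808π²/0.6281² - 21 ≈ 73.586
  n=3: λ₃ = 8.5068π²/0.6281² - 21 ≈ 191.818
Since 0.9452π²/0.6281² ≈ 23.646 > 21, all λₙ > 0.
The n=1 mode decays slowest → dominates as t → ∞.
Asymptotic: φ ~ c₁ sin(πx/0.6281) e^{-λ₁t} with decay rate λ₁ ≈ 2.646.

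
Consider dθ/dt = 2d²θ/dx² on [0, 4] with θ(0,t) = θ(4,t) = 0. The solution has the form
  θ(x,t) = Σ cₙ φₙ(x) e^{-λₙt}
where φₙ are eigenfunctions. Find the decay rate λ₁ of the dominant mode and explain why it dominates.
Eigenvalues: λₙ = 2n²π²/4².
First three modes:
  n=1: λ₁ = 2π²/4² ≈ 1.234
  n=2: λ₂ = 8π²/4² ≈ 4.935 (4× faster decay)
  n=3: λ₃ = 18π²/4² ≈ 11.103 (9× faster decay)
As t → ∞, higher modes decay exponentially faster. The n=1 mode dominates: θ ~ c₁ sin(πx/4) e^{-λ₁t}.
Decay rate: λ₁ = 2π²/4² ≈ 1.234.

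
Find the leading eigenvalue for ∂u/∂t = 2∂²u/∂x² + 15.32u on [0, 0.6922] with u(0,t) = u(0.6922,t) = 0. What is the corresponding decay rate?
Eigenvalues: λₙ = 2n²π²/0.6922² - 15.32.
First three modes:
  n=1: λ₁ = 2π²/0.6922² - 15.32 ≈ 25.877
  n=2: λ₂ = 8π²/0.6922² - 15.32 ≈ 149.468
  n=3: λ₃ = 18π²/0.6922² - 15.32 ≈ 355.454
Since 2π²/0.6922² ≈ 41.197 > 15.32, all λₙ > 0.
The n=1 mode decays slowest → dominates as t → ∞.
Asymptotic: u ~ c₁ sin(πx/0.6922) e^{-λ₁t} with decay rate λ₁ ≈ 25.877.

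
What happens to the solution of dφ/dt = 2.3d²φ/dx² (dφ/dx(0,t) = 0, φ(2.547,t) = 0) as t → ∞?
φ → 0. Heat escapes through the Dirichlet boundary.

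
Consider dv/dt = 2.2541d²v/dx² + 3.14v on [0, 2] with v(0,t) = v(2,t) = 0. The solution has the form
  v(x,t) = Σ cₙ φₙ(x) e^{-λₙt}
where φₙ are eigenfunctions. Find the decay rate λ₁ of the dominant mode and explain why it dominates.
Eigenvalues: λₙ = 2.2541n²π²/2² - 3.14.
First three modes:
  n=1: λ₁ = 2.2541π²/2² - 3.14 ≈ 2.422
  n=2: λ₂ = 9.0164π²/2² - 3.14 ≈ 19.107
  n=3: λ₃ = 20.2869π²/2² - 3.14 ≈ 46.916
Since 2.2541π²/2² ≈ 5.562 > 3.14, all λₙ > 0.
The n=1 mode decays slowest → dominates as t → ∞.
Asymptotic: v ~ c₁ sin(πx/2) e^{-λ₁t} with decay rate λ₁ ≈ 2.422.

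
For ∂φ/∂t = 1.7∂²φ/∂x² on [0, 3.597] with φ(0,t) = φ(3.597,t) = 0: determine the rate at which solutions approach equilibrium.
Eigenvalues: λₙ = 1.7n²π²/3.597².
First three modes:
  n=1: λ₁ = 1.7π²/3.597² ≈ 1.297
  n=2: λ₂ = 6.8π²/3.597² ≈ 5.187 (4× faster decay)
  n=3: λ₃ = 15.3π²/3.597² ≈ 11.671 (9× faster decay)
As t → ∞, higher modes decay exponentially faster. The n=1 mode dominates: φ ~ c₁ sin(πx/3.597) e^{-λ₁t}.
Decay rate: λ₁ = 1.7π²/3.597² ≈ 1.297.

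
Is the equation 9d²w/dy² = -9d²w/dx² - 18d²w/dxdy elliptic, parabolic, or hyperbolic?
Rewriting in standard form: 9d²w/dx² + 18d²w/dxdy + 9d²w/dy² = 0. Computing B² - 4AC with A = 9, B = 18, C = 9: discriminant = 0 (zero). Answer: parabolic.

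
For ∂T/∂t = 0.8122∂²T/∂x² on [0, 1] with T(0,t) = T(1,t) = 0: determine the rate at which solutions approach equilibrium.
Eigenvalues: λₙ = 0.8122n²π².
First three modes:
  n=1: λ₁ = 0.8122π² ≈ 8.016
  n=2: λ₂ = 3.2488π² ≈ 32.064 (4× faster decay)
  n=3: λ₃ = 7.3098π² ≈ 72.145 (9× faster decay)
As t → ∞, higher modes decay exponentially faster. The n=1 mode dominates: T ~ c₁ sin(πx) e^{-λ₁t}.
Decay rate: λ₁ = 0.8122π² ≈ 8.016.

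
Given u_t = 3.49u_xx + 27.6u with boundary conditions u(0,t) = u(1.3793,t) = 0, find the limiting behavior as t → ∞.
u grows unboundedly. Reaction dominates diffusion (r=27.6 > κπ²/L²≈18.11); solution grows exponentially.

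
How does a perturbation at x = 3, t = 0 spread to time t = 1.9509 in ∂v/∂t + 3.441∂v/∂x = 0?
At x = 9.7130469. The characteristic carries data from (3, 0) to (9.7130469, 1.9509).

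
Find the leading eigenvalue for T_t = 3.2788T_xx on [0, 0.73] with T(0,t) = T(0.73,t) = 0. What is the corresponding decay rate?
Eigenvalues: λₙ = 3.2788n²π²/0.73².
First three modes:
  n=1: λ₁ = 3.2788π²/0.73² ≈ 60.725
  n=2: λ₂ = 13.1152π²/0.73² ≈ 242.901 (4× faster decay)
  n=3: λ₃ = 29.5092π²/0.73² ≈ 546.527 (9× faster decay)
As t → ∞, higher modes decay exponentially faster. The n=1 mode dominates: T ~ c₁ sin(πx/0.73) e^{-λ₁t}.
Decay rate: λ₁ = 3.2788π²/0.73² ≈ 60.725.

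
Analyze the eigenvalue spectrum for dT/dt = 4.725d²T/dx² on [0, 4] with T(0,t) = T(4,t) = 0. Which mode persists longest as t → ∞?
Eigenvalues: λₙ = 4.725n²π²/4².
First three modes:
  n=1: λ₁ = 4.725π²/4² ≈ 2.915
  n=2: λ₂ = 18.9π²/4² ≈ 11.658 (4× faster decay)
  n=3: λ₃ = 42.525π²/4² ≈ 26.232 (9× faster decay)
As t → ∞, higher modes decay exponentially faster. The n=1 mode dominates: T ~ c₁ sin(πx/4) e^{-λ₁t}.
Decay rate: λ₁ = 4.725π²/4² ≈ 2.915.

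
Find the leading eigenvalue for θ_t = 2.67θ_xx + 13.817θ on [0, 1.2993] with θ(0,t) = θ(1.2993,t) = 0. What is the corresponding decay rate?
Eigenvalues: λₙ = 2.67n²π²/1.2993² - 13.817.
First three modes:
  n=1: λ₁ = 2.67π²/1.2993² - 13.817 ≈ 1.793
  n=2: λ₂ = 10.68π²/1.2993² - 13.817 ≈ 48.621
  n=3: λ₃ = 24.03π²/1.2993² - 13.817 ≈ 126.67
Since 2.67π²/1.2993² ≈ 15.61 > 13.817, all λₙ > 0.
The n=1 mode decays slowest → dominates as t → ∞.
Asymptotic: θ ~ c₁ sin(πx/1.2993) e^{-λ₁t} with decay rate λ₁ ≈ 1.793.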